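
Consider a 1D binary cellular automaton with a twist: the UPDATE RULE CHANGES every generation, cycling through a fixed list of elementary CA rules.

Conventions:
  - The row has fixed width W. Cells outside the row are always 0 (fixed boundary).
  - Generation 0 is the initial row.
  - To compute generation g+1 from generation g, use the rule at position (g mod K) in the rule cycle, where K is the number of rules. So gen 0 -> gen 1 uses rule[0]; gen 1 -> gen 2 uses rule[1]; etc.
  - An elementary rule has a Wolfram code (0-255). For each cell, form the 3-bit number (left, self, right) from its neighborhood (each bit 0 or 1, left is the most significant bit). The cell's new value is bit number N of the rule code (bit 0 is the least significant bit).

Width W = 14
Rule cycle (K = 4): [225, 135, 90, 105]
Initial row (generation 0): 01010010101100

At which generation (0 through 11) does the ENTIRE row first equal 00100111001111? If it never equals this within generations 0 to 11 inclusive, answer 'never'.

Gen 0: 01010010101100
Gen 1 (rule 225): 00100001010101
Gen 2 (rule 135): 11101111010101
Gen 3 (rule 90): 10101001000000
Gen 4 (rule 105): 01010000011111
Gen 5 (rule 225): 00100111001111
Gen 6 (rule 135): 11101010010110
Gen 7 (rule 90): 10100001100111
Gen 8 (rule 105): 01001101100101
Gen 9 (rule 225): 00000110100010
Gen 10 (rule 135): 11111000101110
Gen 11 (rule 90): 10001101001011

Answer: 5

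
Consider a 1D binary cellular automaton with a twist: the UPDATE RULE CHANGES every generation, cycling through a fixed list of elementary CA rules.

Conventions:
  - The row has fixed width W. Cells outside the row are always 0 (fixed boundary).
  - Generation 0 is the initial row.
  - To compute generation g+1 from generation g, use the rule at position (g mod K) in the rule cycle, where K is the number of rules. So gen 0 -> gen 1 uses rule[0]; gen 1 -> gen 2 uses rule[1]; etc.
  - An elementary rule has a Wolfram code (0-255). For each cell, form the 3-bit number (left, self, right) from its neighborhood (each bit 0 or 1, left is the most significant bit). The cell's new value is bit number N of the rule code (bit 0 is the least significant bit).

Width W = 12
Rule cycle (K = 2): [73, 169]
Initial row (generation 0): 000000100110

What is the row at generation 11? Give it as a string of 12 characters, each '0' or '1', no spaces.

Gen 0: 000000100110
Gen 1 (rule 73): 111110000110
Gen 2 (rule 169): 111100110100
Gen 3 (rule 73): 100100110001
Gen 4 (rule 169): 000000100100
Gen 5 (rule 73): 111110000001
Gen 6 (rule 169): 111100111100
Gen 7 (rule 73): 100100100101
Gen 8 (rule 169): 000000000010
Gen 9 (rule 73): 111111111000
Gen 10 (rule 169): 111111110011
Gen 11 (rule 73): 100000010011

Answer: 100000010011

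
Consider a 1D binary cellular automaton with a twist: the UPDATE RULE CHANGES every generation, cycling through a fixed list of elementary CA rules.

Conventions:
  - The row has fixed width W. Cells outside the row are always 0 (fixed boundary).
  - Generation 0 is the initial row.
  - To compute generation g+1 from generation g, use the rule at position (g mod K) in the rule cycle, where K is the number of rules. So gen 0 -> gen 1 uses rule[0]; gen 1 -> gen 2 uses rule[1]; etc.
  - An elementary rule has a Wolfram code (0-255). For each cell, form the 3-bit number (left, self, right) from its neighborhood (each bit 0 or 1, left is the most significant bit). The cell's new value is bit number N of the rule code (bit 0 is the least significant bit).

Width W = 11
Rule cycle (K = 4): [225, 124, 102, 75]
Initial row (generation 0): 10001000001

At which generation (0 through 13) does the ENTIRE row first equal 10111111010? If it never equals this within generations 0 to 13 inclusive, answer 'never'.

Gen 0: 10001000001
Gen 1 (rule 225): 00100011100
Gen 2 (rule 124): 00110010110
Gen 3 (rule 102): 01010111010
Gen 4 (rule 75): 10000101000
Gen 5 (rule 225): 00110010011
Gen 6 (rule 124): 00111011011
Gen 7 (rule 102): 01001101101
Gen 8 (rule 75): 10011101100
Gen 9 (rule 225): 00001110101
Gen 10 (rule 124): 00001011111
Gen 11 (rule 102): 00011100001
Gen 12 (rule 75): 11110101110
Gen 13 (rule 225): 01111010110

Answer: never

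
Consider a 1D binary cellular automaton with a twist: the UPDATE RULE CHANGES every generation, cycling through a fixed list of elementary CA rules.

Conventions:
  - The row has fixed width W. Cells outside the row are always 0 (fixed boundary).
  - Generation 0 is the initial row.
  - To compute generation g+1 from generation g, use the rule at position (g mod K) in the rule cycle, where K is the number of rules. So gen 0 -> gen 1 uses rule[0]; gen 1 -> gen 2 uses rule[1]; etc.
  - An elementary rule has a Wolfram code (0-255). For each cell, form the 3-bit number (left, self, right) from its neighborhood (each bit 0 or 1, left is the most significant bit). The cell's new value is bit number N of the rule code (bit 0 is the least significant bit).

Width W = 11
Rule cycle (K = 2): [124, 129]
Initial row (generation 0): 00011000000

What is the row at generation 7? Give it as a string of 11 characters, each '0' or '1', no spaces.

Gen 0: 00011000000
Gen 1 (rule 124): 00011100000
Gen 2 (rule 129): 11001001111
Gen 3 (rule 124): 11101101001
Gen 4 (rule 129): 01000000000
Gen 5 (rule 124): 01100000000
Gen 6 (rule 129): 00001111111
Gen 7 (rule 124): 00001000001

Answer: 00001000001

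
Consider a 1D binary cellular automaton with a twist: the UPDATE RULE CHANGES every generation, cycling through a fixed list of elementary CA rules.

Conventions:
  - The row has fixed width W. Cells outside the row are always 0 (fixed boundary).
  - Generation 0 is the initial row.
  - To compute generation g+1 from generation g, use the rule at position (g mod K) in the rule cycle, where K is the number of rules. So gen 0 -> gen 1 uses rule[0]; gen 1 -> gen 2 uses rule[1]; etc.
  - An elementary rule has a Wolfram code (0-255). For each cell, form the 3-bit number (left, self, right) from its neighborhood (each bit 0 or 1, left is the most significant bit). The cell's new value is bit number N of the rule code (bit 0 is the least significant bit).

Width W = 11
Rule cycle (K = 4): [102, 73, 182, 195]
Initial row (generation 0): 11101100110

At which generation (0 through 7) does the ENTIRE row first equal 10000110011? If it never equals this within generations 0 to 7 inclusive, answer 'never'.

Gen 0: 11101100110
Gen 1 (rule 102): 00110101010
Gen 2 (rule 73): 10110000000
Gen 3 (rule 182): 11001000000
Gen 4 (rule 195): 01010011111
Gen 5 (rule 102): 11110100001
Gen 6 (rule 73): 10010001100
Gen 7 (rule 182): 11111010010

Answer: never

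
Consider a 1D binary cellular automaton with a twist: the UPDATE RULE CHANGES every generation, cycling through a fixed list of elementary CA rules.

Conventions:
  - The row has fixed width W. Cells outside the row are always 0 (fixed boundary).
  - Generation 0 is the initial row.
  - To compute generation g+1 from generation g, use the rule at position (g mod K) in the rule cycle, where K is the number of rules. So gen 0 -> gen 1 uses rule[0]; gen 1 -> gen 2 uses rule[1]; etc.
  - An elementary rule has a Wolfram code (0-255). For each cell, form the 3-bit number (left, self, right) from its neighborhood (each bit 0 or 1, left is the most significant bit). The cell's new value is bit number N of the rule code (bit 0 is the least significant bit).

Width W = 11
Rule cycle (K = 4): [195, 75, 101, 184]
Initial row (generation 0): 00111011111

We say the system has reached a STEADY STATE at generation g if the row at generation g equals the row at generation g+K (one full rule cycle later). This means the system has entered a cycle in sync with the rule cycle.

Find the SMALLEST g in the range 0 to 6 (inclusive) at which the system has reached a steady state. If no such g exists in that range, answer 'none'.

Answer: none

Derivation:
Gen 0: 00111011111
Gen 1 (rule 195): 11011001111
Gen 2 (rule 75): 11011011001
Gen 3 (rule 101): 01101101001
Gen 4 (rule 184): 01011010100
Gen 5 (rule 195): 10001000001
Gen 6 (rule 75): 00110011110
Gen 7 (rule 101): 10010000010
Gen 8 (rule 184): 01001000001
Gen 9 (rule 195): 10010011110
Gen 10 (rule 75): 00100110010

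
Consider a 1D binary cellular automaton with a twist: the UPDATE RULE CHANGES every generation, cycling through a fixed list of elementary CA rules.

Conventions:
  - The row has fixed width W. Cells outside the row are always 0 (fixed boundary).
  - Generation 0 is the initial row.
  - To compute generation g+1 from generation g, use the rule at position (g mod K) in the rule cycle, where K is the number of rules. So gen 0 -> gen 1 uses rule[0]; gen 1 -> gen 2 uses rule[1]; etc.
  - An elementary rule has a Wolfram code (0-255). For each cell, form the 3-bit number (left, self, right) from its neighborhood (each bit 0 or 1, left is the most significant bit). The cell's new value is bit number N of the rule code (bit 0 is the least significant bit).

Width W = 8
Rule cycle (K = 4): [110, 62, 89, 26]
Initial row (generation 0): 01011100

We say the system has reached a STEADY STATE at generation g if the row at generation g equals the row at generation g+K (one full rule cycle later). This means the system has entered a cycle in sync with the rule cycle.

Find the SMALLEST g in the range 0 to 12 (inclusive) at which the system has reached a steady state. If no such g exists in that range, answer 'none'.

Answer: none

Derivation:
Gen 0: 01011100
Gen 1 (rule 110): 11110100
Gen 2 (rule 62): 10001110
Gen 3 (rule 89): 01101011
Gen 4 (rule 26): 11000010
Gen 5 (rule 110): 11000110
Gen 6 (rule 62): 10101101
Gen 7 (rule 89): 00001100
Gen 8 (rule 26): 00011010
Gen 9 (rule 110): 00111110
Gen 10 (rule 62): 01100001
Gen 11 (rule 89): 01111100
Gen 12 (rule 26): 11000010
Gen 13 (rule 110): 11000110
Gen 14 (rule 62): 10101101
Gen 15 (rule 89): 00001100
Gen 16 (rule 26): 00011010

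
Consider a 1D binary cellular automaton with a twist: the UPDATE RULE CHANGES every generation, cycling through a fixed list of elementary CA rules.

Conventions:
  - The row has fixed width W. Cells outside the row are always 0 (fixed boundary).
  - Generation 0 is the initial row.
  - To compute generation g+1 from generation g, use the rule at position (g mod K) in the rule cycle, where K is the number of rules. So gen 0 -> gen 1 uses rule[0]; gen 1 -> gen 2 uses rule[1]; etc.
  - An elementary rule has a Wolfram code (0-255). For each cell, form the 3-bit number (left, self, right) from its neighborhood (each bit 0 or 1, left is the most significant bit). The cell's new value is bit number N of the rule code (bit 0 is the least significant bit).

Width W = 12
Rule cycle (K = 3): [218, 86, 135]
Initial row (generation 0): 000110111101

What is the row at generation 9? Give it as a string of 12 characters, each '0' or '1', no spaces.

Answer: 110110111000

Derivation:
Gen 0: 000110111101
Gen 1 (rule 218): 001110111100
Gen 2 (rule 86): 010010000110
Gen 3 (rule 135): 110110111000
Gen 4 (rule 218): 110110111100
Gen 5 (rule 86): 010010000110
Gen 6 (rule 135): 110110111000
Gen 7 (rule 218): 110110111100
Gen 8 (rule 86): 010010000110
Gen 9 (rule 135): 110110111000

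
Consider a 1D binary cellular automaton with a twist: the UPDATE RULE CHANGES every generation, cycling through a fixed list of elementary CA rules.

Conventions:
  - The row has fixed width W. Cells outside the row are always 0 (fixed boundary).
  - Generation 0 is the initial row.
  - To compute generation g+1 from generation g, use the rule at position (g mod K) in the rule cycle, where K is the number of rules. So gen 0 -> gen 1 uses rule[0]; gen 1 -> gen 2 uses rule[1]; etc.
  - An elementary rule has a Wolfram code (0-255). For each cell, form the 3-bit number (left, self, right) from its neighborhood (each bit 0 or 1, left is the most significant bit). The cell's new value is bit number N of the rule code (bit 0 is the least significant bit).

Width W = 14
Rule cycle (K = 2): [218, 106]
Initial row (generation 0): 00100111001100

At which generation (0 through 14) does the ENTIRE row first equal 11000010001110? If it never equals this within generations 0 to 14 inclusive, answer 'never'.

Answer: never

Derivation:
Gen 0: 00100111001100
Gen 1 (rule 218): 01011111111110
Gen 2 (rule 106): 10110000000010
Gen 3 (rule 218): 00111000000101
Gen 4 (rule 106): 01101000001010
Gen 5 (rule 218): 11100100010001
Gen 6 (rule 106): 10101000100010
Gen 7 (rule 218): 00000101010101
Gen 8 (rule 106): 00001010101010
Gen 9 (rule 218): 00010000000001
Gen 10 (rule 106): 00100000000010
Gen 11 (rule 218): 01010000000101
Gen 12 (rule 106): 10100000001010
Gen 13 (rule 218): 00010000010001
Gen 14 (rule 106): 00100000100010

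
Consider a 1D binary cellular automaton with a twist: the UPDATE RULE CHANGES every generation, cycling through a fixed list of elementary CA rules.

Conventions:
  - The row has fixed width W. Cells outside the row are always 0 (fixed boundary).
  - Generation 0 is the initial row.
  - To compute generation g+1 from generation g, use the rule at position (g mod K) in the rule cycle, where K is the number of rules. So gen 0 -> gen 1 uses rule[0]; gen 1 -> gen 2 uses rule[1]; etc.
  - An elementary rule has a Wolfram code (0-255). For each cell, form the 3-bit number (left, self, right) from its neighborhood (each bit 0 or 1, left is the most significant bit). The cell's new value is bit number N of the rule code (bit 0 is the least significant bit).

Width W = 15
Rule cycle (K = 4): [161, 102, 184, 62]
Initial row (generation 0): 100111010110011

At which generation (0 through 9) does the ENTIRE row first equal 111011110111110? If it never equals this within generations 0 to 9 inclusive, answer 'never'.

Gen 0: 100111010110011
Gen 1 (rule 161): 000010101000000
Gen 2 (rule 102): 000111111000000
Gen 3 (rule 184): 000111110100000
Gen 4 (rule 62): 001100001110000
Gen 5 (rule 161): 100001100100111
Gen 6 (rule 102): 100010101101001
Gen 7 (rule 184): 010001011010100
Gen 8 (rule 62): 111011110111110
Gen 9 (rule 161): 010101101011100

Answer: 8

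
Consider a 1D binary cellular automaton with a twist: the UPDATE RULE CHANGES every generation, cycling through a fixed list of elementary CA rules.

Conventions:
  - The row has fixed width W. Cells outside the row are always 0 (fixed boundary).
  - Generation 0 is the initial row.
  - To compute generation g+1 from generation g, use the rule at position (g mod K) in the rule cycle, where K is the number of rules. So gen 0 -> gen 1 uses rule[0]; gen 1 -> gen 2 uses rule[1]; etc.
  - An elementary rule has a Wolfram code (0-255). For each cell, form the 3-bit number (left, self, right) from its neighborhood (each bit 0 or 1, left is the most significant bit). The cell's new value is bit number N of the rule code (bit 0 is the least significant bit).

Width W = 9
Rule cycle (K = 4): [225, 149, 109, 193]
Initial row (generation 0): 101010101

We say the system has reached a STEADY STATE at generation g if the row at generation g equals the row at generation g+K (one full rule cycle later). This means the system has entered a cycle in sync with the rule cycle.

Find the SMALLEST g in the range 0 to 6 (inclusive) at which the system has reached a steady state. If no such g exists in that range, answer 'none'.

Answer: 6

Derivation:
Gen 0: 101010101
Gen 1 (rule 225): 010101010
Gen 2 (rule 149): 010101011
Gen 3 (rule 109): 011111111
Gen 4 (rule 193): 001111111
Gen 5 (rule 225): 100111111
Gen 6 (rule 149): 110011110
Gen 7 (rule 109): 110010010
Gen 8 (rule 193): 010000000
Gen 9 (rule 225): 000111111
Gen 10 (rule 149): 110011110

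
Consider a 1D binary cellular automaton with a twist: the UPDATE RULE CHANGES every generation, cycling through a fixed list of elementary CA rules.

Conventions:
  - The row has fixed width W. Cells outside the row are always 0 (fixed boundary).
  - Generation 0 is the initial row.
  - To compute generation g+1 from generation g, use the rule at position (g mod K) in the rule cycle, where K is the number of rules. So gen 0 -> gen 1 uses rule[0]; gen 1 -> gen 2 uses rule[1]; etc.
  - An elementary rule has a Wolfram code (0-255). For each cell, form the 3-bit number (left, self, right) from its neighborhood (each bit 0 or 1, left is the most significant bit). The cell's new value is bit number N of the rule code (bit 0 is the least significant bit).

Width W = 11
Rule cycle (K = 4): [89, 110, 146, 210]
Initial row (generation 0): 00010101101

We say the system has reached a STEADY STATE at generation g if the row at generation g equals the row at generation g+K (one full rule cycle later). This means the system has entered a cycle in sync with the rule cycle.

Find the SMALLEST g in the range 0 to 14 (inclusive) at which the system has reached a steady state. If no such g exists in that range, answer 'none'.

Gen 0: 00010101101
Gen 1 (rule 89): 11000001100
Gen 2 (rule 110): 11000011100
Gen 3 (rule 146): 00100101010
Gen 4 (rule 210): 01011000001
Gen 5 (rule 89): 00011111100
Gen 6 (rule 110): 00110000100
Gen 7 (rule 146): 01001001010
Gen 8 (rule 210): 10110110001
Gen 9 (rule 89): 00110111100
Gen 10 (rule 110): 01111100100
Gen 11 (rule 146): 10111011010
Gen 12 (rule 210): 00011001001
Gen 13 (rule 89): 11011100100
Gen 14 (rule 110): 11110101100
Gen 15 (rule 146): 01100000010
Gen 16 (rule 210): 10110000101
Gen 17 (rule 89): 00111110000
Gen 18 (rule 110): 01100010000

Answer: none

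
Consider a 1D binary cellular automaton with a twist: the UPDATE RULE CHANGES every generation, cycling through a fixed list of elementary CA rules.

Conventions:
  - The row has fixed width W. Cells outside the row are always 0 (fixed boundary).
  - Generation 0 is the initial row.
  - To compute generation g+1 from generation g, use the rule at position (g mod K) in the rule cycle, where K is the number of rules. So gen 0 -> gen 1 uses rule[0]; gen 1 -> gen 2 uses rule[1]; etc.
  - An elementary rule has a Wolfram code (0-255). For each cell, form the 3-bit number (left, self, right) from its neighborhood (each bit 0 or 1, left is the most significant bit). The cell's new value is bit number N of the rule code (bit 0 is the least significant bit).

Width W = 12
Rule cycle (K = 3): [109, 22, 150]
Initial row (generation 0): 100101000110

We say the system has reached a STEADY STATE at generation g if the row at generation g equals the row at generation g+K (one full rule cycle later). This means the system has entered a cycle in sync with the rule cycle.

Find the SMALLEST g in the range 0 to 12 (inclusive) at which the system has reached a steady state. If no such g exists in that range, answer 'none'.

Gen 0: 100101000110
Gen 1 (rule 109): 100111010110
Gen 2 (rule 22): 111000010001
Gen 3 (rule 150): 010100111011
Gen 4 (rule 109): 011100101111
Gen 5 (rule 22): 100011100000
Gen 6 (rule 150): 110101010000
Gen 7 (rule 109): 111111110111
Gen 8 (rule 22): 000000000000
Gen 9 (rule 150): 000000000000
Gen 10 (rule 109): 111111111111
Gen 11 (rule 22): 000000000000
Gen 12 (rule 150): 000000000000
Gen 13 (rule 109): 111111111111
Gen 14 (rule 22): 000000000000
Gen 15 (rule 150): 000000000000

Answer: 8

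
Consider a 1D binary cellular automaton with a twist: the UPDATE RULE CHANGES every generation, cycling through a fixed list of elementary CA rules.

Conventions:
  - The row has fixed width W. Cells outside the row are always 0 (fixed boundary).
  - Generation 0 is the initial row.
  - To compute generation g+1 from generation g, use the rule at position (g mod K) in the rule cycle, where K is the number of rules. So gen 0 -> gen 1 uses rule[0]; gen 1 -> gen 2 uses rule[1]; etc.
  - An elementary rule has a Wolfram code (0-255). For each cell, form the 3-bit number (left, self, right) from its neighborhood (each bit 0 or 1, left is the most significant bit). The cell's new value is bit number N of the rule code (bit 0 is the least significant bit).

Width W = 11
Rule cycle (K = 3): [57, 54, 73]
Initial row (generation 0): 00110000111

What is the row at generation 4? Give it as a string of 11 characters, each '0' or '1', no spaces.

Answer: 01001010101

Derivation:
Gen 0: 00110000111
Gen 1 (rule 57): 10101110100
Gen 2 (rule 54): 11110001110
Gen 3 (rule 73): 10010101010
Gen 4 (rule 57): 01001010101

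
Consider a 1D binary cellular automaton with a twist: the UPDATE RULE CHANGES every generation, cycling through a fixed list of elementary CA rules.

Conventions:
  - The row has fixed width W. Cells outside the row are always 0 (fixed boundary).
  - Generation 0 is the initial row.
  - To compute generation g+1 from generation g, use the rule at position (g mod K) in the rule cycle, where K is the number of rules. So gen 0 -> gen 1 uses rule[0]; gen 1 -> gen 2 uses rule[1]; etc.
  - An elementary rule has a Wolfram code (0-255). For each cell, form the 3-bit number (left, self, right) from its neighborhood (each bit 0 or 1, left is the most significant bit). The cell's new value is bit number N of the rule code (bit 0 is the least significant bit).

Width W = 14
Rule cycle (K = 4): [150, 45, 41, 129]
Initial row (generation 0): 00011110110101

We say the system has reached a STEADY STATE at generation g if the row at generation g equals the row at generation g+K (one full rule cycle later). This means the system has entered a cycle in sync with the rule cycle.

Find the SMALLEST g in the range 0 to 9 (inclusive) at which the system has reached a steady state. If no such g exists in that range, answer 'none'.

Gen 0: 00011110110101
Gen 1 (rule 150): 00101100000101
Gen 2 (rule 45): 10111001110111
Gen 3 (rule 41): 01100001001100
Gen 4 (rule 129): 00001100000001
Gen 5 (rule 150): 00010010000011
Gen 6 (rule 45): 11010010111010
Gen 7 (rule 41): 10100001100100
Gen 8 (rule 129): 00001100000001
Gen 9 (rule 150): 00010010000011
Gen 10 (rule 45): 11010010111010
Gen 11 (rule 41): 10100001100100
Gen 12 (rule 129): 00001100000001
Gen 13 (rule 150): 00010010000011

Answer: 4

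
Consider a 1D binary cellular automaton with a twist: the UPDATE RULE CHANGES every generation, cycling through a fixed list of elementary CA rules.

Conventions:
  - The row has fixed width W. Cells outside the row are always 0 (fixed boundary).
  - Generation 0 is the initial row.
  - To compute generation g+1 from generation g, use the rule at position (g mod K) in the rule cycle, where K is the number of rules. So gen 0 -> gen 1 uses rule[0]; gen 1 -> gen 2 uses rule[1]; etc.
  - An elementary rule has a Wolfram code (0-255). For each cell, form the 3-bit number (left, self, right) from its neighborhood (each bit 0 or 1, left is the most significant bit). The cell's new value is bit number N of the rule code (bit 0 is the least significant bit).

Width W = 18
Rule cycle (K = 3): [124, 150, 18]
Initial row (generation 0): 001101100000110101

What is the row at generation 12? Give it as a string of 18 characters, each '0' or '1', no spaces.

Gen 0: 001101100000110101
Gen 1 (rule 124): 001111110000111111
Gen 2 (rule 150): 010111101001011110
Gen 3 (rule 18): 100000000110000001
Gen 4 (rule 124): 110000000111000001
Gen 5 (rule 150): 001000001010100011
Gen 6 (rule 18): 010100010000010100
Gen 7 (rule 124): 011110011000011110
Gen 8 (rule 150): 101101100100101101
Gen 9 (rule 18): 000000011011000000
Gen 10 (rule 124): 000000011111100000
Gen 11 (rule 150): 000000101111010000
Gen 12 (rule 18): 000001000000001000

Answer: 000001000000001000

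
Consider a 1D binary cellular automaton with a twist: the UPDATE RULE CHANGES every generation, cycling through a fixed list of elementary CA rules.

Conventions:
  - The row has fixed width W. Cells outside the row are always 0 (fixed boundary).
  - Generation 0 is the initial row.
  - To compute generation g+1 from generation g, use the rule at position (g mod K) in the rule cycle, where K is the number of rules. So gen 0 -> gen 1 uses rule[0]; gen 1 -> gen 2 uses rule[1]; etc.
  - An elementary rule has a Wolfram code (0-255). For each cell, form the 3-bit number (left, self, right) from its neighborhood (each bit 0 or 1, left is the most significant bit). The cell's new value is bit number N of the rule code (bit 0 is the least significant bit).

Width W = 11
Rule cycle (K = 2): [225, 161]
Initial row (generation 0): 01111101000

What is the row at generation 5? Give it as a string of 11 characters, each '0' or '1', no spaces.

Answer: 01101001010

Derivation:
Gen 0: 01111101000
Gen 1 (rule 225): 00111110011
Gen 2 (rule 161): 10011100000
Gen 3 (rule 225): 00001101111
Gen 4 (rule 161): 11100010110
Gen 5 (rule 225): 01101001010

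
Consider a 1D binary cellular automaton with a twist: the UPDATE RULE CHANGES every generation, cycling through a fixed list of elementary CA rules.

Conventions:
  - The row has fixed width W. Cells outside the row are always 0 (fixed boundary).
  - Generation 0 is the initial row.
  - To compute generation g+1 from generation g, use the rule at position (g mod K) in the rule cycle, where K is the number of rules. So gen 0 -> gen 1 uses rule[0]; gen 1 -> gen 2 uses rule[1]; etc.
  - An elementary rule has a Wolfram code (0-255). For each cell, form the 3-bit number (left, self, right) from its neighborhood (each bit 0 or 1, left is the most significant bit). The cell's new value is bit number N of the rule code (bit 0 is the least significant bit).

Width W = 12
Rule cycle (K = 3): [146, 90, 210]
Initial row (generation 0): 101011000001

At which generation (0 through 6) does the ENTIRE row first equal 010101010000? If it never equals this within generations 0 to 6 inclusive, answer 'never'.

Answer: 6

Derivation:
Gen 0: 101011000001
Gen 1 (rule 146): 000000100010
Gen 2 (rule 90): 000001010101
Gen 3 (rule 210): 000010000000
Gen 4 (rule 146): 000101000000
Gen 5 (rule 90): 001000100000
Gen 6 (rule 210): 010101010000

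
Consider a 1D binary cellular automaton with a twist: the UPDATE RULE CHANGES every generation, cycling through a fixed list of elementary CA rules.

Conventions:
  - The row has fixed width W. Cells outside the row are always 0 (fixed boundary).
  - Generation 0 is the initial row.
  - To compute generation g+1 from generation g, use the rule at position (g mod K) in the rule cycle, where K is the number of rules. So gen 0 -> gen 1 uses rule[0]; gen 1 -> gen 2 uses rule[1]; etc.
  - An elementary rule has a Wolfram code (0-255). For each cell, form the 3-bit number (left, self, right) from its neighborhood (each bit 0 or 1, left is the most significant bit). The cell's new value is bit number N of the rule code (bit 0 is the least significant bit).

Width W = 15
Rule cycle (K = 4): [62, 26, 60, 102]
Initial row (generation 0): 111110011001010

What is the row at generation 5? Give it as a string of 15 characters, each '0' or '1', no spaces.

Gen 0: 111110011001010
Gen 1 (rule 62): 100001110111111
Gen 2 (rule 26): 010011000100000
Gen 3 (rule 60): 011010100110000
Gen 4 (rule 102): 101111101010000
Gen 5 (rule 62): 111000011111000

Answer: 111000011111000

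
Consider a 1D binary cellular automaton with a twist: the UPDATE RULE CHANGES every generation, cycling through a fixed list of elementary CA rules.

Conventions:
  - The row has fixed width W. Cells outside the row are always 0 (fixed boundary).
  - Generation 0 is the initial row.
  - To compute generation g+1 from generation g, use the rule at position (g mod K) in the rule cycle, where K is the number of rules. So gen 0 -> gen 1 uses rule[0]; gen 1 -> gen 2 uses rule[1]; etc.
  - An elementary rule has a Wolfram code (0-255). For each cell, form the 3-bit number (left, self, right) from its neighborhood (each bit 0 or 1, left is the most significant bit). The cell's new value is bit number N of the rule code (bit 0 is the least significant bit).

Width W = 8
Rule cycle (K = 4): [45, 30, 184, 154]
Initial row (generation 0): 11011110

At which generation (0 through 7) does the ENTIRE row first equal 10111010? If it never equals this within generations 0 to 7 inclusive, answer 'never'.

Gen 0: 11011110
Gen 1 (rule 45): 10110000
Gen 2 (rule 30): 10101000
Gen 3 (rule 184): 01010100
Gen 4 (rule 154): 10000010
Gen 5 (rule 45): 10111010
Gen 6 (rule 30): 10100011
Gen 7 (rule 184): 01010010

Answer: 5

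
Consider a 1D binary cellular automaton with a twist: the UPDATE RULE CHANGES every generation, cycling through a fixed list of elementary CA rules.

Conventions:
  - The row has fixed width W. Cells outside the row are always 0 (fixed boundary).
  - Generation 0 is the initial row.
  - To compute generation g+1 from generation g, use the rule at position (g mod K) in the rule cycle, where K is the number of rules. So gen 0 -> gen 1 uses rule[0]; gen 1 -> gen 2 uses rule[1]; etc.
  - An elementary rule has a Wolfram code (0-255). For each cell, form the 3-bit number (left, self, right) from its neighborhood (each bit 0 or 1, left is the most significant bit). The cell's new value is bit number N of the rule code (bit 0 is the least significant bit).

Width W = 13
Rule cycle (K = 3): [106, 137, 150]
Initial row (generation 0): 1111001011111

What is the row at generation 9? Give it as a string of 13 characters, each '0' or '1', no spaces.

Gen 0: 1111001011111
Gen 1 (rule 106): 1001010110001
Gen 2 (rule 137): 0000000100100
Gen 3 (rule 150): 0000001111110
Gen 4 (rule 106): 0000011000010
Gen 5 (rule 137): 1111010011000
Gen 6 (rule 150): 0110011100100
Gen 7 (rule 106): 1110110101000
Gen 8 (rule 137): 1100100000011
Gen 9 (rule 150): 0011110000100

Answer: 0011110000100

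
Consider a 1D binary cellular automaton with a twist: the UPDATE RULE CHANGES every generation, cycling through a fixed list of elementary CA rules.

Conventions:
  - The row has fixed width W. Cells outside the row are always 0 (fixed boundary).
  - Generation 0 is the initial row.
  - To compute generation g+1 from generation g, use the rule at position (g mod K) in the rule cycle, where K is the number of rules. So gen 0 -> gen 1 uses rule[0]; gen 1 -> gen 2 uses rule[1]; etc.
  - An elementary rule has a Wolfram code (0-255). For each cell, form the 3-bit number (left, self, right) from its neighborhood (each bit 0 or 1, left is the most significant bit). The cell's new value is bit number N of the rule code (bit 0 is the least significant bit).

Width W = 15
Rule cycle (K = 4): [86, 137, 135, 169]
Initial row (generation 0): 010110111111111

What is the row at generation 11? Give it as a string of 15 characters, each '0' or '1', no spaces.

Answer: 111111101101100

Derivation:
Gen 0: 010110111111111
Gen 1 (rule 86): 110010000000001
Gen 2 (rule 137): 100000111111100
Gen 3 (rule 135): 101111011111001
Gen 4 (rule 169): 011110111110000
Gen 5 (rule 86): 100010000011000
Gen 6 (rule 137): 001000111010011
Gen 7 (rule 135): 111011010010100
Gen 8 (rule 169): 110110100001001
Gen 9 (rule 86): 010010110011111
Gen 10 (rule 137): 000000100011110
Gen 11 (rule 135): 111111101101100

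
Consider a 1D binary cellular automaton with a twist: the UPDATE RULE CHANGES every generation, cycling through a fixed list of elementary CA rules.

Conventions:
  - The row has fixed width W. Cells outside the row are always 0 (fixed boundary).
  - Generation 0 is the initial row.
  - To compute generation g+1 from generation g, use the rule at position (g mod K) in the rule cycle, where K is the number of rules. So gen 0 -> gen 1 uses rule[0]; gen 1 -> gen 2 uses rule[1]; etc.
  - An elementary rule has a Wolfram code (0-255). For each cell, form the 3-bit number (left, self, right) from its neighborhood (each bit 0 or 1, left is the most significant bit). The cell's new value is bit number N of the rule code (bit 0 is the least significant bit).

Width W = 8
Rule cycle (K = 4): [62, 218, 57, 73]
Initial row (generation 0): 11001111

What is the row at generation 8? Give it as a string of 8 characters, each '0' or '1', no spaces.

Gen 0: 11001111
Gen 1 (rule 62): 10111000
Gen 2 (rule 218): 00111100
Gen 3 (rule 57): 10100011
Gen 4 (rule 73): 00001011
Gen 5 (rule 62): 00011110
Gen 6 (rule 218): 00111111
Gen 7 (rule 57): 10100000
Gen 8 (rule 73): 00001111

Answer: 00001111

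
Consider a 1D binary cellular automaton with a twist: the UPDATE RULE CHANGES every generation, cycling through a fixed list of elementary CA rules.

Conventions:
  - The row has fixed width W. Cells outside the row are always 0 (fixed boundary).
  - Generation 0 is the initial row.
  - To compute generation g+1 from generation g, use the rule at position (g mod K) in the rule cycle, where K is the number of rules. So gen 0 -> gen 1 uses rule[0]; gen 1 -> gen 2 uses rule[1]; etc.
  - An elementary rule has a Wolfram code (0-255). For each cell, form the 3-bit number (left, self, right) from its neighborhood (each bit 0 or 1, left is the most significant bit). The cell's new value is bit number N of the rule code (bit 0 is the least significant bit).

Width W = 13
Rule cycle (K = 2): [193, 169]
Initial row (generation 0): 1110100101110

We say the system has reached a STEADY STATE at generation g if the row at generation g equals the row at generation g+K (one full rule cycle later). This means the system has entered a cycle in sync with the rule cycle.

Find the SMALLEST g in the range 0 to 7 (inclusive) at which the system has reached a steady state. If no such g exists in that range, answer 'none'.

Gen 0: 1110100101110
Gen 1 (rule 193): 0110000000110
Gen 2 (rule 169): 0100111110100
Gen 3 (rule 193): 0000011110001
Gen 4 (rule 169): 1111011100100
Gen 5 (rule 193): 0111001100001
Gen 6 (rule 169): 0110001001100
Gen 7 (rule 193): 0010100000101
Gen 8 (rule 169): 1001001110010
Gen 9 (rule 193): 0000000110000

Answer: none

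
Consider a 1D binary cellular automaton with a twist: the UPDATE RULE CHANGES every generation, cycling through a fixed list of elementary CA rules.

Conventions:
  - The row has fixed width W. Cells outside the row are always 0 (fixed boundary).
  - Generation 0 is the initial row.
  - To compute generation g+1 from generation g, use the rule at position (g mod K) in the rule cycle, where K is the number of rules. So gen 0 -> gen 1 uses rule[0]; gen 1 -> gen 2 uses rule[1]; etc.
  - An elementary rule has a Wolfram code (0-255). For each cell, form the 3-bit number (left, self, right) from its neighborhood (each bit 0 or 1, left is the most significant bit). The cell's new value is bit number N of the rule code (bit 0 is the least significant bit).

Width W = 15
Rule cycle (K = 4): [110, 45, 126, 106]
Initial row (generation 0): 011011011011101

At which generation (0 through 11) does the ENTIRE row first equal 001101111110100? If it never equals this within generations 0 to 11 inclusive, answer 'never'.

Answer: never

Derivation:
Gen 0: 011011011011101
Gen 1 (rule 110): 111111111110111
Gen 2 (rule 45): 100000000001100
Gen 3 (rule 126): 110000000011110
Gen 4 (rule 106): 110000000110010
Gen 5 (rule 110): 110000001110110
Gen 6 (rule 45): 100111101001100
Gen 7 (rule 126): 111100111111110
Gen 8 (rule 106): 100101100000010
Gen 9 (rule 110): 101111100000110
Gen 10 (rule 45): 111000001110100
Gen 11 (rule 126): 101100011011110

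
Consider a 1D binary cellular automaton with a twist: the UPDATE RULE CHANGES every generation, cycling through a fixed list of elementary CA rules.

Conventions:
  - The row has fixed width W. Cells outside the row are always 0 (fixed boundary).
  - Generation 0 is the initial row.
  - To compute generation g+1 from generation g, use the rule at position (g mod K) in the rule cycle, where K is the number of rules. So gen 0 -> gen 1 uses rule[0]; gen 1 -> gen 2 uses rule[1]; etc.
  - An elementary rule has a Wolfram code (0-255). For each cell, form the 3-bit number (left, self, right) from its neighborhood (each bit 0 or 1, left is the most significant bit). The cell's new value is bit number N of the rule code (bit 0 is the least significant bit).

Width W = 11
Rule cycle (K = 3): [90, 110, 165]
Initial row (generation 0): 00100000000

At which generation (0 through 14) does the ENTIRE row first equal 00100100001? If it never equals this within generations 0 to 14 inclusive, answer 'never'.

Answer: 9

Derivation:
Gen 0: 00100000000
Gen 1 (rule 90): 01010000000
Gen 2 (rule 110): 11110000000
Gen 3 (rule 165): 01100111111
Gen 4 (rule 90): 11111100001
Gen 5 (rule 110): 10000100011
Gen 6 (rule 165): 10110101000
Gen 7 (rule 90): 00110000100
Gen 8 (rule 110): 01110001100
Gen 9 (rule 165): 00100100001
Gen 10 (rule 90): 01011010010
Gen 11 (rule 110): 11111110110
Gen 12 (rule 165): 01111101000
Gen 13 (rule 90): 11000100100
Gen 14 (rule 110): 11001101100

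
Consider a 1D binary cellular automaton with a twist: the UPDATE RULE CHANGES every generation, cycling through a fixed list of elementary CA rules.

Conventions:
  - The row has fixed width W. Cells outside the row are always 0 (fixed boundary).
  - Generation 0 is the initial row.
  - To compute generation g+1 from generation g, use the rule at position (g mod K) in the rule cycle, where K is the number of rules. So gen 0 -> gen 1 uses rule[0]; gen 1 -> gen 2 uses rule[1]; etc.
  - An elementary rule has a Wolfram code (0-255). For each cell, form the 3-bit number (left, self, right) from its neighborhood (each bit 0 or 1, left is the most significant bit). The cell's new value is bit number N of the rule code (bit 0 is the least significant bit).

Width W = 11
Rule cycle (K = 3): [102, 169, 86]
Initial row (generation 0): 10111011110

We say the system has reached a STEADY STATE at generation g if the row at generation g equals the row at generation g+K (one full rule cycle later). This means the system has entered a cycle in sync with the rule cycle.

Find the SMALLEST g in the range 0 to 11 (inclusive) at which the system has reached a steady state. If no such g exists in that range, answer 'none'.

Gen 0: 10111011110
Gen 1 (rule 102): 11001100010
Gen 2 (rule 169): 10001001000
Gen 3 (rule 86): 11011111100
Gen 4 (rule 102): 01100000100
Gen 5 (rule 169): 01001110001
Gen 6 (rule 86): 11110011011
Gen 7 (rule 102): 00010101101
Gen 8 (rule 169): 11001011010
Gen 9 (rule 86): 01111001011
Gen 10 (rule 102): 10001011101
Gen 11 (rule 169): 00100111010
Gen 12 (rule 86): 01111001011
Gen 13 (rule 102): 10001011101
Gen 14 (rule 169): 00100111010

Answer: 9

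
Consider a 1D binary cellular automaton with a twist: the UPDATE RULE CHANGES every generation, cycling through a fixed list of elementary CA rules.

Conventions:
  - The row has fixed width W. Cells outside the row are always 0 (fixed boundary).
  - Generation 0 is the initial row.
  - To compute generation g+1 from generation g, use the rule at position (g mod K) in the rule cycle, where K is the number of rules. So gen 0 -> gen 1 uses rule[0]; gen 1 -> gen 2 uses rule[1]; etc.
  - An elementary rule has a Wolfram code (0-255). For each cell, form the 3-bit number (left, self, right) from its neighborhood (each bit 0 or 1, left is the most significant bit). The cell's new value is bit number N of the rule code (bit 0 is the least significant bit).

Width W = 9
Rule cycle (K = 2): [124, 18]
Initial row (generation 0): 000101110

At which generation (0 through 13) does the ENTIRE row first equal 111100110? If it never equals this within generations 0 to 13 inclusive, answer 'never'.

Gen 0: 000101110
Gen 1 (rule 124): 000111011
Gen 2 (rule 18): 001000000
Gen 3 (rule 124): 001100000
Gen 4 (rule 18): 010010000
Gen 5 (rule 124): 011011000
Gen 6 (rule 18): 100000100
Gen 7 (rule 124): 110000110
Gen 8 (rule 18): 001001001
Gen 9 (rule 124): 001101101
Gen 10 (rule 18): 010000000
Gen 11 (rule 124): 011000000
Gen 12 (rule 18): 100100000
Gen 13 (rule 124): 110110000

Answer: never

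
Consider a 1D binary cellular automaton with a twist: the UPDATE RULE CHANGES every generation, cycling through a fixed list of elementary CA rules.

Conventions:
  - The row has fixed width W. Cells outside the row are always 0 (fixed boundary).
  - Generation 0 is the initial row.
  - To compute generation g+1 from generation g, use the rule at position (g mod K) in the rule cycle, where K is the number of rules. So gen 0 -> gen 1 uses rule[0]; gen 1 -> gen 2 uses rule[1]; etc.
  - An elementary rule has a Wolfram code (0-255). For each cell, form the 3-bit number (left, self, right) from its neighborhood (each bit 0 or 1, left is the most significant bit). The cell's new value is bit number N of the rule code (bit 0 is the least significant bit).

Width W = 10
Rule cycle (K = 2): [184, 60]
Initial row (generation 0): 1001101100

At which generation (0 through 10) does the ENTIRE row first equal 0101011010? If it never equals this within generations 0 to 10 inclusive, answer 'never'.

Gen 0: 1001101100
Gen 1 (rule 184): 0101011010
Gen 2 (rule 60): 0111110111
Gen 3 (rule 184): 0111101110
Gen 4 (rule 60): 0100011001
Gen 5 (rule 184): 0010010100
Gen 6 (rule 60): 0011011110
Gen 7 (rule 184): 0010111101
Gen 8 (rule 60): 0011100011
Gen 9 (rule 184): 0011010010
Gen 10 (rule 60): 0010111011

Answer: 1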